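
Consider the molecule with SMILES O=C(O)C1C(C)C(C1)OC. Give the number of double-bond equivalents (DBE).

2

Molecular formula: C7H12O3.
DoU = (2C + 2 + N − H − X) / 2, where X is the halogen count and O/S are ignored.
    = (2·7 + 2 + 0 − 12 − 0) / 2 = 4 / 2 = 2.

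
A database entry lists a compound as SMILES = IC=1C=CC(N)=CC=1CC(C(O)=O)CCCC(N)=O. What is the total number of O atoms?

3

Scan the SMILES for O atoms (remember two-letter symbols like Cl and Br are single atoms).
Oxygen count: 3.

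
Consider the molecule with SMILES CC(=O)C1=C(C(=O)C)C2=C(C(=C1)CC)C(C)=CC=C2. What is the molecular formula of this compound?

Walk through each heavy atom and fill implicit hydrogens from standard valence (C 4, N 3, O 2, S 2, halogen 1):
  atom 1: C, bond orders sum to 1 (valence 4) → 3 H
  atom 2: C, bond orders sum to 4 (valence 4) → 0 H
  atom 3: O, bond orders sum to 2 (valence 2) → 0 H
  atom 4: C, bond orders sum to 4 (valence 4) → 0 H
  atom 5: C, bond orders sum to 4 (valence 4) → 0 H
  atom 6: C, bond orders sum to 4 (valence 4) → 0 H
  atom 7: O, bond orders sum to 2 (valence 2) → 0 H
  atom 8: C, bond orders sum to 1 (valence 4) → 3 H
  atom 9: C, bond orders sum to 4 (valence 4) → 0 H
  atom 10: C, bond orders sum to 4 (valence 4) → 0 H
  atom 11: C, bond orders sum to 4 (valence 4) → 0 H
  atom 12: C, bond orders sum to 3 (valence 4) → 1 H
  atom 13: C, bond orders sum to 2 (valence 4) → 2 H
  atom 14: C, bond orders sum to 1 (valence 4) → 3 H
  atom 15: C, bond orders sum to 4 (valence 4) → 0 H
  atom 16: C, bond orders sum to 1 (valence 4) → 3 H
  atom 17: C, bond orders sum to 3 (valence 4) → 1 H
  atom 18: C, bond orders sum to 3 (valence 4) → 1 H
  atom 19: C, bond orders sum to 3 (valence 4) → 1 H
Totals → C:17, H:18, O:2.

C17H18O2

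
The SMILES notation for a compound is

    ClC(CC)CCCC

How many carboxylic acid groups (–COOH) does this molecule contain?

0

Scan the SMILES for the carboxylic acid motif — none present.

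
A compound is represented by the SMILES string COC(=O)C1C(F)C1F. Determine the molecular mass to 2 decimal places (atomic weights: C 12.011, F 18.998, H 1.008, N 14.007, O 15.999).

136.10 g/mol

First, the molecular formula is C5H6F2O2 (counting implicit H from valence).
  C: 5 × 12.011 = 60.055
  F: 2 × 18.998 = 37.996
  H: 6 × 1.008 = 6.048
  O: 2 × 15.999 = 31.998
Sum: 5×12.011 + 2×18.998 + 6×1.008 + 2×15.999 = 136.097 → 136.10 g/mol.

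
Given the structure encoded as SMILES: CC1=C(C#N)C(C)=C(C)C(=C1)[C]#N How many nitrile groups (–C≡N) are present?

2

The nitrile motif appears at heavy-atom positions 4, 12 in the SMILES.
Nitrile count: 2.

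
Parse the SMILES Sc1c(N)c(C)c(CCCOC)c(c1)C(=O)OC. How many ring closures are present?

1

In SMILES, each pair of matching ring-closure digits denotes one ring-closing bond; the number of such bonds equals the number of independent rings.
Ring-closure bonds here: 1.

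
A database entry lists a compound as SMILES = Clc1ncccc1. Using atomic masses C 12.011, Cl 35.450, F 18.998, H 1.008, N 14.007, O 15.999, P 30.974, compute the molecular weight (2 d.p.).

113.54 g/mol

First, the molecular formula is C5H4ClN (counting implicit H from valence).
  C: 5 × 12.011 = 60.055
  Cl: 1 × 35.450 = 35.450
  H: 4 × 1.008 = 4.032
  N: 1 × 14.007 = 14.007
Sum: 5×12.011 + 1×35.450 + 4×1.008 + 1×14.007 = 113.544 → 113.54 g/mol.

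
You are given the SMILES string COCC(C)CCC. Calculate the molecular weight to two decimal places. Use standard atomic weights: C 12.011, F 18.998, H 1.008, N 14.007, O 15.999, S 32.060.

116.20 g/mol

First, the molecular formula is C7H16O (counting implicit H from valence).
  C: 7 × 12.011 = 84.077
  H: 16 × 1.008 = 16.128
  O: 1 × 15.999 = 15.999
Sum: 7×12.011 + 16×1.008 + 1×15.999 = 116.204 → 116.20 g/mol.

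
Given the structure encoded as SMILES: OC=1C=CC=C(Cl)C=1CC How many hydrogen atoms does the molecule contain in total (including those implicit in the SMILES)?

9

Walk through each heavy atom and fill implicit hydrogens from standard valence (C 4, N 3, O 2, S 2, halogen 1):
  atom 1: O, bond orders sum to 1 (valence 2) → 1 H
  atom 2: C, bond orders sum to 4 (valence 4) → 0 H
  atom 3: C, bond orders sum to 3 (valence 4) → 1 H
  atom 4: C, bond orders sum to 3 (valence 4) → 1 H
  atom 5: C, bond orders sum to 3 (valence 4) → 1 H
  atom 6: C, bond orders sum to 4 (valence 4) → 0 H
  atom 7: Cl (halogen, monovalent) → 0 H
  atom 8: C, bond orders sum to 4 (valence 4) → 0 H
  atom 9: C, bond orders sum to 2 (valence 4) → 2 H
  atom 10: C, bond orders sum to 1 (valence 4) → 3 H
Total hydrogens: 9.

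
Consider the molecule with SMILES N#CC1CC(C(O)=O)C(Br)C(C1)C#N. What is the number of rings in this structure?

1

In SMILES, each pair of matching ring-closure digits denotes one ring-closing bond; the number of such bonds equals the number of independent rings.
Ring-closure bonds here: 1.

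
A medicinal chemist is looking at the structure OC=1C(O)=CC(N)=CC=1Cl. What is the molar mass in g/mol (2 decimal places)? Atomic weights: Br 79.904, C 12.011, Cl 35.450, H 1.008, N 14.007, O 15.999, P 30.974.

159.57 g/mol

First, the molecular formula is C6H6ClNO2 (counting implicit H from valence).
  C: 6 × 12.011 = 72.066
  Cl: 1 × 35.450 = 35.450
  H: 6 × 1.008 = 6.048
  N: 1 × 14.007 = 14.007
  O: 2 × 15.999 = 31.998
Sum: 6×12.011 + 1×35.450 + 6×1.008 + 1×14.007 + 2×15.999 = 159.569 → 159.57 g/mol.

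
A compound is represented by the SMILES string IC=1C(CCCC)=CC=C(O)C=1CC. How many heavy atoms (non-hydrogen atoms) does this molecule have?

Every atom symbol written in the SMILES (organic subset) is one heavy atom; implicit H are not written.
Heavy atoms by element → C:12, I:1, O:1.
Total: 14.

14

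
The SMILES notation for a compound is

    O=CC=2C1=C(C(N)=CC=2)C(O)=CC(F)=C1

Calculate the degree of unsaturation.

Degree of unsaturation = (number of rings) + (number of π bonds).
Ring closures in the SMILES: 2.
π bonds: 6 double bonds (each 1 DoU) → 6 DoU from unsaturation.
Total DoU = 2 + 6 = 8.

8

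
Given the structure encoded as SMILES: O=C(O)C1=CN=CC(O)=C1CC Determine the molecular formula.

Walk through each heavy atom and fill implicit hydrogens from standard valence (C 4, N 3, O 2, S 2, halogen 1):
  atom 1: O, bond orders sum to 2 (valence 2) → 0 H
  atom 2: C, bond orders sum to 4 (valence 4) → 0 H
  atom 3: O, bond orders sum to 1 (valence 2) → 1 H
  atom 4: C, bond orders sum to 4 (valence 4) → 0 H
  atom 5: C, bond orders sum to 3 (valence 4) → 1 H
  atom 6: N, bond orders sum to 3 (valence 3) → 0 H
  atom 7: C, bond orders sum to 3 (valence 4) → 1 H
  atom 8: C, bond orders sum to 4 (valence 4) → 0 H
  atom 9: O, bond orders sum to 1 (valence 2) → 1 H
  atom 10: C, bond orders sum to 4 (valence 4) → 0 H
  atom 11: C, bond orders sum to 2 (valence 4) → 2 H
  atom 12: C, bond orders sum to 1 (valence 4) → 3 H
Totals → C:8, H:9, N:1, O:3.

C8H9NO3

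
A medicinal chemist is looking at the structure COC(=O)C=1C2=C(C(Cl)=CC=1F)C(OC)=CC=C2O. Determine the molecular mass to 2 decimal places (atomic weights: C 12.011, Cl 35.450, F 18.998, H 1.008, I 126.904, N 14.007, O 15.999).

284.67 g/mol

First, the molecular formula is C13H10ClFO4 (counting implicit H from valence).
  C: 13 × 12.011 = 156.143
  Cl: 1 × 35.450 = 35.450
  F: 1 × 18.998 = 18.998
  H: 10 × 1.008 = 10.080
  O: 4 × 15.999 = 63.996
Sum: 13×12.011 + 1×35.450 + 1×18.998 + 10×1.008 + 4×15.999 = 284.667 → 284.67 g/mol.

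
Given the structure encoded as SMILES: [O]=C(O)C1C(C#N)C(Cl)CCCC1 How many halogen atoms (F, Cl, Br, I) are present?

Halogen atoms appear at heavy-atom position 9 (1×Cl).
Other groups present: 1 carboxylic acid, 1 nitrile.
Halogen count: 1.

1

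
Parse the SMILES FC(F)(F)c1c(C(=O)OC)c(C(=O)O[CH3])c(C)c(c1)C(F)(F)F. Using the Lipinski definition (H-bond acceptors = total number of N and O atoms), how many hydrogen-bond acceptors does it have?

4

N atoms: 0; O atoms: 4.
Lipinski HBA = 0 + 4 = 4.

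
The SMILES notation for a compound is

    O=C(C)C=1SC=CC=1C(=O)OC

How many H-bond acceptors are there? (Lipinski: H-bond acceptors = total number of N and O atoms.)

3

N atoms: 0; O atoms: 3.
Lipinski HBA = 0 + 3 = 3.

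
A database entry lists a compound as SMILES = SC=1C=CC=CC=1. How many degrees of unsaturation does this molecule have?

Degree of unsaturation = (number of rings) + (number of π bonds).
Ring closures in the SMILES: 1.
π bonds: 3 double bonds (each 1 DoU) → 3 DoU from unsaturation.
Total DoU = 1 + 3 = 4.

4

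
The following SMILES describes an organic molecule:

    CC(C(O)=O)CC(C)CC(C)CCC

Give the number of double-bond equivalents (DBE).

1

Degree of unsaturation = (number of rings) + (number of π bonds).
Ring closures in the SMILES: 0.
π bonds: 1 double bond (each 1 DoU) → 1 DoU from unsaturation.
Total DoU = 0 + 1 = 1.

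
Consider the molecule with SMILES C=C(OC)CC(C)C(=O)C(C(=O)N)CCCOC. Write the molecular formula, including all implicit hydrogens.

Walk through each heavy atom and fill implicit hydrogens from standard valence (C 4, N 3, O 2, S 2, halogen 1):
  atom 1: C, bond orders sum to 2 (valence 4) → 2 H
  atom 2: C, bond orders sum to 4 (valence 4) → 0 H
  atom 3: O, bond orders sum to 2 (valence 2) → 0 H
  atom 4: C, bond orders sum to 1 (valence 4) → 3 H
  atom 5: C, bond orders sum to 2 (valence 4) → 2 H
  atom 6: C, bond orders sum to 3 (valence 4) → 1 H
  atom 7: C, bond orders sum to 1 (valence 4) → 3 H
  atom 8: C, bond orders sum to 4 (valence 4) → 0 H
  atom 9: O, bond orders sum to 2 (valence 2) → 0 H
  atom 10: C, bond orders sum to 3 (valence 4) → 1 H
  atom 11: C, bond orders sum to 4 (valence 4) → 0 H
  atom 12: O, bond orders sum to 2 (valence 2) → 0 H
  atom 13: N, bond orders sum to 1 (valence 3) → 2 H
  atom 14: C, bond orders sum to 2 (valence 4) → 2 H
  atom 15: C, bond orders sum to 2 (valence 4) → 2 H
  atom 16: C, bond orders sum to 2 (valence 4) → 2 H
  atom 17: O, bond orders sum to 2 (valence 2) → 0 H
  atom 18: C, bond orders sum to 1 (valence 4) → 3 H
Totals → C:13, H:23, N:1, O:4.

C13H23NO4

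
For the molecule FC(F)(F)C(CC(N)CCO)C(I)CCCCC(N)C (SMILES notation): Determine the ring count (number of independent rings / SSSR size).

In SMILES, each pair of matching ring-closure digits denotes one ring-closing bond; the number of such bonds equals the number of independent rings.
Ring-closure bonds here: 0.

0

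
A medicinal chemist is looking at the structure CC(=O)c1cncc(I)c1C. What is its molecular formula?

Walk through each heavy atom and fill implicit hydrogens from standard valence (C 4, N 3, O 2, S 2, halogen 1); for lowercase aromatic atoms, an aromatic c carries 1 H when it has two neighbours and 0 H with three, and aromatic n carries 0 H:
  atom 1: C, bond orders sum to 1 (valence 4) → 3 H
  atom 2: C, bond orders sum to 4 (valence 4) → 0 H
  atom 3: O, bond orders sum to 2 (valence 2) → 0 H
  atom 4: aromatic c, 3 neighbours → 0 H
  atom 5: aromatic c, 2 neighbours → 1 H
  atom 6: aromatic n, 2 neighbours → 0 H
  atom 7: aromatic c, 2 neighbours → 1 H
  atom 8: aromatic c, 3 neighbours → 0 H
  atom 9: I (halogen, monovalent) → 0 H
  atom 10: aromatic c, 3 neighbours → 0 H
  atom 11: C, bond orders sum to 1 (valence 4) → 3 H
Totals → C:8, H:8, I:1, N:1, O:1.

C8H8INO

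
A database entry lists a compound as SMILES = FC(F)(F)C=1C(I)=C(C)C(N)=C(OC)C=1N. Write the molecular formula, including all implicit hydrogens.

Walk through each heavy atom and fill implicit hydrogens from standard valence (C 4, N 3, O 2, S 2, halogen 1):
  atom 1: F (halogen, monovalent) → 0 H
  atom 2: C, bond orders sum to 4 (valence 4) → 0 H
  atom 3: F (halogen, monovalent) → 0 H
  atom 4: F (halogen, monovalent) → 0 H
  atom 5: C, bond orders sum to 4 (valence 4) → 0 H
  atom 6: C, bond orders sum to 4 (valence 4) → 0 H
  atom 7: I (halogen, monovalent) → 0 H
  atom 8: C, bond orders sum to 4 (valence 4) → 0 H
  atom 9: C, bond orders sum to 1 (valence 4) → 3 H
  atom 10: C, bond orders sum to 4 (valence 4) → 0 H
  atom 11: N, bond orders sum to 1 (valence 3) → 2 H
  atom 12: C, bond orders sum to 4 (valence 4) → 0 H
  atom 13: O, bond orders sum to 2 (valence 2) → 0 H
  atom 14: C, bond orders sum to 1 (valence 4) → 3 H
  atom 15: C, bond orders sum to 4 (valence 4) → 0 H
  atom 16: N, bond orders sum to 1 (valence 3) → 2 H
Totals → C:9, H:10, F:3, I:1, N:2, O:1.

C9H10F3IN2O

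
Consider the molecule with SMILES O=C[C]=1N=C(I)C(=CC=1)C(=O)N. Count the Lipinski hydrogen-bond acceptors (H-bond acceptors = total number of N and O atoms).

N atoms: 2; O atoms: 2.
Lipinski HBA = 2 + 2 = 4.

4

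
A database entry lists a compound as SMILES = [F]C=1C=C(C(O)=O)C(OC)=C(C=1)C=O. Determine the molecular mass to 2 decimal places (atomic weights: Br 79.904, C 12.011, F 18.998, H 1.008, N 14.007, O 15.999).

First, the molecular formula is C9H7FO4 (counting implicit H from valence).
  C: 9 × 12.011 = 108.099
  F: 1 × 18.998 = 18.998
  H: 7 × 1.008 = 7.056
  O: 4 × 15.999 = 63.996
Sum: 9×12.011 + 1×18.998 + 7×1.008 + 4×15.999 = 198.149 → 198.15 g/mol.

198.15 g/mol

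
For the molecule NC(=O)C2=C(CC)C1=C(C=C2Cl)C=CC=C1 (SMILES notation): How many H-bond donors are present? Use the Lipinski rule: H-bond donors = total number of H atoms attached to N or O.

Donors: find every N or O and count the H atoms it carries.
  atom 1 (N): bond orders sum to 1 → 2 H
  atom 3 (O): bond orders sum to 2 → 0 H
Lipinski HBD = 2.

2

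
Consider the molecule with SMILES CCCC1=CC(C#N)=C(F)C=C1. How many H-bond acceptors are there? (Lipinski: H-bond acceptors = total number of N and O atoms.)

1

N atoms: 1; O atoms: 0.
Lipinski HBA = 1 + 0 = 1.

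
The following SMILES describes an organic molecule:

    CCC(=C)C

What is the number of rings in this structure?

0

In SMILES, each pair of matching ring-closure digits denotes one ring-closing bond; the number of such bonds equals the number of independent rings.
Ring-closure bonds here: 0.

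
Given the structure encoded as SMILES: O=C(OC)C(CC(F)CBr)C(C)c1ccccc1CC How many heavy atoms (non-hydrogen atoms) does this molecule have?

20

Every atom symbol written in the SMILES (organic subset) is one heavy atom; implicit H are not written.
Heavy atoms by element → Br:1, C:16, F:1, O:2.
Total: 20.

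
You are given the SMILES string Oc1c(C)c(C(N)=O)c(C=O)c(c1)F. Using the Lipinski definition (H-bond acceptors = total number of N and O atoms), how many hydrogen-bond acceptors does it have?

4

N atoms: 1; O atoms: 3.
Lipinski HBA = 1 + 3 = 4.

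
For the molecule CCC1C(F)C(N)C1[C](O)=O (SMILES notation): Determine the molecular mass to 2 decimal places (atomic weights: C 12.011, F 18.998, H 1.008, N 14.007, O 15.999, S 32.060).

161.18 g/mol

First, the molecular formula is C7H12FNO2 (counting implicit H from valence).
  C: 7 × 12.011 = 84.077
  F: 1 × 18.998 = 18.998
  H: 12 × 1.008 = 12.096
  N: 1 × 14.007 = 14.007
  O: 2 × 15.999 = 31.998
Sum: 7×12.011 + 1×18.998 + 12×1.008 + 1×14.007 + 2×15.999 = 161.176 → 161.18 g/mol.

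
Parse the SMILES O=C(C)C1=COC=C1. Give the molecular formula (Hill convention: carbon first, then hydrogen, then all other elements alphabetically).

Walk through each heavy atom and fill implicit hydrogens from standard valence (C 4, N 3, O 2, S 2, halogen 1):
  atom 1: O, bond orders sum to 2 (valence 2) → 0 H
  atom 2: C, bond orders sum to 4 (valence 4) → 0 H
  atom 3: C, bond orders sum to 1 (valence 4) → 3 H
  atom 4: C, bond orders sum to 4 (valence 4) → 0 H
  atom 5: C, bond orders sum to 3 (valence 4) → 1 H
  atom 6: O, bond orders sum to 2 (valence 2) → 0 H
  atom 7: C, bond orders sum to 3 (valence 4) → 1 H
  atom 8: C, bond orders sum to 3 (valence 4) → 1 H
Totals → C:6, H:6, O:2.
In Hill order: C6H6O2.

C6H6O2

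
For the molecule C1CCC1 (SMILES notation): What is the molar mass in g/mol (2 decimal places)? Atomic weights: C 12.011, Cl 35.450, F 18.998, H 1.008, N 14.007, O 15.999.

First, the molecular formula is C4H8 (counting implicit H from valence).
  C: 4 × 12.011 = 48.044
  H: 8 × 1.008 = 8.064
Sum: 4×12.011 + 8×1.008 = 56.108 → 56.11 g/mol.

56.11 g/mol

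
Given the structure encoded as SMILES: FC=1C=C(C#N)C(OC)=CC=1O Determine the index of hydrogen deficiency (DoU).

6

Degree of unsaturation = (number of rings) + (number of π bonds).
Ring closures in the SMILES: 1.
π bonds: 3 double bonds (each 1 DoU), 1 triple bond (each 2 DoU) → 5 DoU from unsaturation.
Total DoU = 1 + 5 = 6.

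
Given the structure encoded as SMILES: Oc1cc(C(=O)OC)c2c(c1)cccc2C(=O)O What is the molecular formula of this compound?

Walk through each heavy atom and fill implicit hydrogens from standard valence (C 4, N 3, O 2, S 2, halogen 1); for lowercase aromatic atoms, an aromatic c carries 1 H when it has two neighbours and 0 H with three, and aromatic n carries 0 H:
  atom 1: O, bond orders sum to 1 (valence 2) → 1 H
  atom 2: aromatic c, 3 neighbours → 0 H
  atom 3: aromatic c, 2 neighbours → 1 H
  atom 4: aromatic c, 3 neighbours → 0 H
  atom 5: C, bond orders sum to 4 (valence 4) → 0 H
  atom 6: O, bond orders sum to 2 (valence 2) → 0 H
  atom 7: O, bond orders sum to 2 (valence 2) → 0 H
  atom 8: C, bond orders sum to 1 (valence 4) → 3 H
  atom 9: aromatic c, 3 neighbours → 0 H
  atom 10: aromatic c, 3 neighbours → 0 H
  atom 11: aromatic c, 2 neighbours → 1 H
  atom 12: aromatic c, 2 neighbours → 1 H
  atom 13: aromatic c, 2 neighbours → 1 H
  atom 14: aromatic c, 2 neighbours → 1 H
  atom 15: aromatic c, 3 neighbours → 0 H
  atom 16: C, bond orders sum to 4 (valence 4) → 0 H
  atom 17: O, bond orders sum to 2 (valence 2) → 0 H
  atom 18: O, bond orders sum to 1 (valence 2) → 1 H
Totals → C:13, H:10, O:5.

C13H10O5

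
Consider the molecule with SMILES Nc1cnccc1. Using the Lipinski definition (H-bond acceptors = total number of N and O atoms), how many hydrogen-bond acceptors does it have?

N atoms: 2; O atoms: 0.
Lipinski HBA = 2 + 0 = 2.

2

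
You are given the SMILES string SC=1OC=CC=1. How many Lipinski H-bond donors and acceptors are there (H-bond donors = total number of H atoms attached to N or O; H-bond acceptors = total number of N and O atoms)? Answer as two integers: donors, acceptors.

Donors: find every N or O and count the H atoms it carries.
  atom 3 (O): bond orders sum to 2 → 0 H
Lipinski HBD = 0.
Acceptors: N atoms = 0, O atoms = 1 → HBA = 1.

0, 1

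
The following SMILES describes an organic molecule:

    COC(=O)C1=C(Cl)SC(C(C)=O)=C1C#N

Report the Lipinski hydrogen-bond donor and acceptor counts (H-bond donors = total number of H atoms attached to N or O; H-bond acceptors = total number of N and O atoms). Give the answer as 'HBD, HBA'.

0, 4

Donors: find every N or O and count the H atoms it carries.
  atom 2 (O): bond orders sum to 2 → 0 H
  atom 4 (O): bond orders sum to 2 → 0 H
  atom 12 (O): bond orders sum to 2 → 0 H
  atom 15 (N): bond orders sum to 3 → 0 H
Lipinski HBD = 0.
Acceptors: N atoms = 1, O atoms = 3 → HBA = 4.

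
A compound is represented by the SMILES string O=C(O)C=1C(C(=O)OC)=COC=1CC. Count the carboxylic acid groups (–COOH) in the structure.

The carboxylic acid motif appears at heavy-atom position 2 in the SMILES.
Other groups present: 1 ester.
Carboxylic acid count: 1.

1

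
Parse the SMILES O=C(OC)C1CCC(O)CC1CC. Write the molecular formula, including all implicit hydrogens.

C10H18O3

Walk through each heavy atom and fill implicit hydrogens from standard valence (C 4, N 3, O 2, S 2, halogen 1):
  atom 1: O, bond orders sum to 2 (valence 2) → 0 H
  atom 2: C, bond orders sum to 4 (valence 4) → 0 H
  atom 3: O, bond orders sum to 2 (valence 2) → 0 H
  atom 4: C, bond orders sum to 1 (valence 4) → 3 H
  atom 5: C, bond orders sum to 3 (valence 4) → 1 H
  atom 6: C, bond orders sum to 2 (valence 4) → 2 H
  atom 7: C, bond orders sum to 2 (valence 4) → 2 H
  atom 8: C, bond orders sum to 3 (valence 4) → 1 H
  atom 9: O, bond orders sum to 1 (valence 2) → 1 H
  atom 10: C, bond orders sum to 2 (valence 4) → 2 H
  atom 11: C, bond orders sum to 3 (valence 4) → 1 H
  atom 12: C, bond orders sum to 2 (valence 4) → 2 H
  atom 13: C, bond orders sum to 1 (valence 4) → 3 H
Totals → C:10, H:18, O:3.
In Hill order: C10H18O3.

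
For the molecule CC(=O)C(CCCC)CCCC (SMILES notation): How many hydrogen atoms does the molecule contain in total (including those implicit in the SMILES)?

Walk through each heavy atom and fill implicit hydrogens from standard valence (C 4, N 3, O 2, S 2, halogen 1):
  atom 1: C, bond orders sum to 1 (valence 4) → 3 H
  atom 2: C, bond orders sum to 4 (valence 4) → 0 H
  atom 3: O, bond orders sum to 2 (valence 2) → 0 H
  atom 4: C, bond orders sum to 3 (valence 4) → 1 H
  atom 5: C, bond orders sum to 2 (valence 4) → 2 H
  atom 6: C, bond orders sum to 2 (valence 4) → 2 H
  atom 7: C, bond orders sum to 2 (valence 4) → 2 H
  atom 8: C, bond orders sum to 1 (valence 4) → 3 H
  atom 9: C, bond orders sum to 2 (valence 4) → 2 H
  atom 10: C, bond orders sum to 2 (valence 4) → 2 H
  atom 11: C, bond orders sum to 2 (valence 4) → 2 H
  atom 12: C, bond orders sum to 1 (valence 4) → 3 H
Total hydrogens: 22.

22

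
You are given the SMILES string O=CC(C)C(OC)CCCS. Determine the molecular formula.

C8H16O2S

Walk through each heavy atom and fill implicit hydrogens from standard valence (C 4, N 3, O 2, S 2, halogen 1):
  atom 1: O, bond orders sum to 2 (valence 2) → 0 H
  atom 2: C, bond orders sum to 3 (valence 4) → 1 H
  atom 3: C, bond orders sum to 3 (valence 4) → 1 H
  atom 4: C, bond orders sum to 1 (valence 4) → 3 H
  atom 5: C, bond orders sum to 3 (valence 4) → 1 H
  atom 6: O, bond orders sum to 2 (valence 2) → 0 H
  atom 7: C, bond orders sum to 1 (valence 4) → 3 H
  atom 8: C, bond orders sum to 2 (valence 4) → 2 H
  atom 9: C, bond orders sum to 2 (valence 4) → 2 H
  atom 10: C, bond orders sum to 2 (valence 4) → 2 H
  atom 11: S, bond orders sum to 1 (valence 2) → 1 H
Totals → C:8, H:16, O:2, S:1.
In Hill order: C8H16O2S.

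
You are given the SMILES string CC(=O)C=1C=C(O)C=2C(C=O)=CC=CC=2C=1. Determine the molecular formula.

C13H10O3

Walk through each heavy atom and fill implicit hydrogens from standard valence (C 4, N 3, O 2, S 2, halogen 1):
  atom 1: C, bond orders sum to 1 (valence 4) → 3 H
  atom 2: C, bond orders sum to 4 (valence 4) → 0 H
  atom 3: O, bond orders sum to 2 (valence 2) → 0 H
  atom 4: C, bond orders sum to 4 (valence 4) → 0 H
  atom 5: C, bond orders sum to 3 (valence 4) → 1 H
  atom 6: C, bond orders sum to 4 (valence 4) → 0 H
  atom 7: O, bond orders sum to 1 (valence 2) → 1 H
  atom 8: C, bond orders sum to 4 (valence 4) → 0 H
  atom 9: C, bond orders sum to 4 (valence 4) → 0 H
  atom 10: C, bond orders sum to 3 (valence 4) → 1 H
  atom 11: O, bond orders sum to 2 (valence 2) → 0 H
  atom 12: C, bond orders sum to 3 (valence 4) → 1 H
  atom 13: C, bond orders sum to 3 (valence 4) → 1 H
  atom 14: C, bond orders sum to 3 (valence 4) → 1 H
  atom 15: C, bond orders sum to 4 (valence 4) → 0 H
  atom 16: C, bond orders sum to 3 (valence 4) → 1 H
Totals → C:13, H:10, O:3.
In Hill order: C13H10O3.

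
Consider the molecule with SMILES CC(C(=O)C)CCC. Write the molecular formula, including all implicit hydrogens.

Walk through each heavy atom and fill implicit hydrogens from standard valence (C 4, N 3, O 2, S 2, halogen 1):
  atom 1: C, bond orders sum to 1 (valence 4) → 3 H
  atom 2: C, bond orders sum to 3 (valence 4) → 1 H
  atom 3: C, bond orders sum to 4 (valence 4) → 0 H
  atom 4: O, bond orders sum to 2 (valence 2) → 0 H
  atom 5: C, bond orders sum to 1 (valence 4) → 3 H
  atom 6: C, bond orders sum to 2 (valence 4) → 2 H
  atom 7: C, bond orders sum to 2 (valence 4) → 2 H
  atom 8: C, bond orders sum to 1 (valence 4) → 3 H
Totals → C:7, H:14, O:1.

C7H14O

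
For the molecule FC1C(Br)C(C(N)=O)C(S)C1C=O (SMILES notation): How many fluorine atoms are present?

Scan the SMILES for F atoms (remember two-letter symbols like Cl and Br are single atoms).
Fluorine count: 1.

1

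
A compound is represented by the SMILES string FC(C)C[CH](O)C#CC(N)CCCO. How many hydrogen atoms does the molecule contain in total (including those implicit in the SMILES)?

18

Walk through each heavy atom and fill implicit hydrogens from standard valence (C 4, N 3, O 2, S 2, halogen 1):
  atom 1: F (halogen, monovalent) → 0 H
  atom 2: C, bond orders sum to 3 (valence 4) → 1 H
  atom 3: C, bond orders sum to 1 (valence 4) → 3 H
  atom 4: C, bond orders sum to 2 (valence 4) → 2 H
  atom 5: C with explicit H count 1
  atom 6: O, bond orders sum to 1 (valence 2) → 1 H
  atom 7: C, bond orders sum to 4 (valence 4) → 0 H
  atom 8: C, bond orders sum to 4 (valence 4) → 0 H
  atom 9: C, bond orders sum to 3 (valence 4) → 1 H
  atom 10: N, bond orders sum to 1 (valence 3) → 2 H
  atom 11: C, bond orders sum to 2 (valence 4) → 2 H
  atom 12: C, bond orders sum to 2 (valence 4) → 2 H
  atom 13: C, bond orders sum to 2 (valence 4) → 2 H
  atom 14: O, bond orders sum to 1 (valence 2) → 1 H
Total hydrogens: 18.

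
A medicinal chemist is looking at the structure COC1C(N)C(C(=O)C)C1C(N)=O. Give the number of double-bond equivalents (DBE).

Molecular formula: C8H14N2O3.
DoU = (2C + 2 + N − H − X) / 2, where X is the halogen count and O/S are ignored.
    = (2·8 + 2 + 2 − 14 − 0) / 2 = 6 / 2 = 3.

3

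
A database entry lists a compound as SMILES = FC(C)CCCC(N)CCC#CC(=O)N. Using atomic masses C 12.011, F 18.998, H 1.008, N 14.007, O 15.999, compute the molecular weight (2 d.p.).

214.28 g/mol

First, the molecular formula is C11H19FN2O (counting implicit H from valence).
  C: 11 × 12.011 = 132.121
  F: 1 × 18.998 = 18.998
  H: 19 × 1.008 = 19.152
  N: 2 × 14.007 = 28.014
  O: 1 × 15.999 = 15.999
Sum: 11×12.011 + 1×18.998 + 19×1.008 + 2×14.007 + 1×15.999 = 214.284 → 214.28 g/mol.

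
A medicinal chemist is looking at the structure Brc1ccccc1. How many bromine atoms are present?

1

Scan the SMILES for Br atoms (remember two-letter symbols like Cl and Br are single atoms).
Bromine count: 1.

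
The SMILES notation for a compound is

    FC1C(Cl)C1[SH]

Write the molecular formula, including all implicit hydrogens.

C3H4ClFS

Walk through each heavy atom and fill implicit hydrogens from standard valence (C 4, N 3, O 2, S 2, halogen 1):
  atom 1: F (halogen, monovalent) → 0 H
  atom 2: C, bond orders sum to 3 (valence 4) → 1 H
  atom 3: C, bond orders sum to 3 (valence 4) → 1 H
  atom 4: Cl (halogen, monovalent) → 0 H
  atom 5: C, bond orders sum to 3 (valence 4) → 1 H
  atom 6: S with explicit H count 1
Totals → C:3, H:4, Cl:1, F:1, S:1.
In Hill order: C3H4ClFS.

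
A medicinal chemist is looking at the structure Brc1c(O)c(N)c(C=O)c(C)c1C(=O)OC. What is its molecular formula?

Walk through each heavy atom and fill implicit hydrogens from standard valence (C 4, N 3, O 2, S 2, halogen 1); for lowercase aromatic atoms, an aromatic c carries 1 H when it has two neighbours and 0 H with three, and aromatic n carries 0 H:
  atom 1: Br (halogen, monovalent) → 0 H
  atom 2: aromatic c, 3 neighbours → 0 H
  atom 3: aromatic c, 3 neighbours → 0 H
  atom 4: O, bond orders sum to 1 (valence 2) → 1 H
  atom 5: aromatic c, 3 neighbours → 0 H
  atom 6: N, bond orders sum to 1 (valence 3) → 2 H
  atom 7: aromatic c, 3 neighbours → 0 H
  atom 8: C, bond orders sum to 3 (valence 4) → 1 H
  atom 9: O, bond orders sum to 2 (valence 2) → 0 H
  atom 10: aromatic c, 3 neighbours → 0 H
  atom 11: C, bond orders sum to 1 (valence 4) → 3 H
  atom 12: aromatic c, 3 neighbours → 0 H
  atom 13: C, bond orders sum to 4 (valence 4) → 0 H
  atom 14: O, bond orders sum to 2 (valence 2) → 0 H
  atom 15: O, bond orders sum to 2 (valence 2) → 0 H
  atom 16: C, bond orders sum to 1 (valence 4) → 3 H
Totals → C:10, H:10, Br:1, N:1, O:4.
In Hill order: C10H10BrNO4.

C10H10BrNO4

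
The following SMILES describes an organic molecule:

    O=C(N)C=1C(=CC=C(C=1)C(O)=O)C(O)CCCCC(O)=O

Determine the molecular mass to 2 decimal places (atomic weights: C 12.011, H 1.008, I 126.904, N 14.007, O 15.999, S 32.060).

First, the molecular formula is C14H17NO6 (counting implicit H from valence).
  C: 14 × 12.011 = 168.154
  H: 17 × 1.008 = 17.136
  N: 1 × 14.007 = 14.007
  O: 6 × 15.999 = 95.994
Sum: 14×12.011 + 17×1.008 + 1×14.007 + 6×15.999 = 295.291 → 295.29 g/mol.

295.29 g/mol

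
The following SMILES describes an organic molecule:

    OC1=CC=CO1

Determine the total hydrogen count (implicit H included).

4

Walk through each heavy atom and fill implicit hydrogens from standard valence (C 4, N 3, O 2, S 2, halogen 1):
  atom 1: O, bond orders sum to 1 (valence 2) → 1 H
  atom 2: C, bond orders sum to 4 (valence 4) → 0 H
  atom 3: C, bond orders sum to 3 (valence 4) → 1 H
  atom 4: C, bond orders sum to 3 (valence 4) → 1 H
  atom 5: C, bond orders sum to 3 (valence 4) → 1 H
  atom 6: O, bond orders sum to 2 (valence 2) → 0 H
Total hydrogens: 4.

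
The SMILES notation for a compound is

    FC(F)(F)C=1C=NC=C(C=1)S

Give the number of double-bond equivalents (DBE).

4

Degree of unsaturation = (number of rings) + (number of π bonds).
Ring closures in the SMILES: 1.
π bonds: 3 double bonds (each 1 DoU) → 3 DoU from unsaturation.
Total DoU = 1 + 3 = 4.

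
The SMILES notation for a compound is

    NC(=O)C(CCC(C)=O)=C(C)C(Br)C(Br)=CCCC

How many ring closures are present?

0

In SMILES, each pair of matching ring-closure digits denotes one ring-closing bond; the number of such bonds equals the number of independent rings.
Ring-closure bonds here: 0.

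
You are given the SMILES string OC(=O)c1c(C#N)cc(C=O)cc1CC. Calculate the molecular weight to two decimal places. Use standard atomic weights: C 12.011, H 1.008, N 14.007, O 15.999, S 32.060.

203.20 g/mol

First, the molecular formula is C11H9NO3 (counting implicit H from valence).
  C: 11 × 12.011 = 132.121
  H: 9 × 1.008 = 9.072
  N: 1 × 14.007 = 14.007
  O: 3 × 15.999 = 47.997
Sum: 11×12.011 + 9×1.008 + 1×14.007 + 3×15.999 = 203.197 → 203.20 g/mol.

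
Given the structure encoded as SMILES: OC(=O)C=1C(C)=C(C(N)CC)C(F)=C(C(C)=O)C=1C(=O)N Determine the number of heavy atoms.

21

Every atom symbol written in the SMILES (organic subset) is one heavy atom; implicit H are not written.
Heavy atoms by element → C:14, F:1, N:2, O:4.
Total: 21.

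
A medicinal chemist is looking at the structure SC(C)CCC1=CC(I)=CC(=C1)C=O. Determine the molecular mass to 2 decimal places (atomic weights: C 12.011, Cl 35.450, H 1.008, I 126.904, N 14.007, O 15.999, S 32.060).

First, the molecular formula is C11H13IOS (counting implicit H from valence).
  C: 11 × 12.011 = 132.121
  H: 13 × 1.008 = 13.104
  I: 1 × 126.904 = 126.904
  O: 1 × 15.999 = 15.999
  S: 1 × 32.060 = 32.060
Sum: 11×12.011 + 13×1.008 + 1×126.904 + 1×15.999 + 1×32.060 = 320.188 → 320.19 g/mol.

320.19 g/mol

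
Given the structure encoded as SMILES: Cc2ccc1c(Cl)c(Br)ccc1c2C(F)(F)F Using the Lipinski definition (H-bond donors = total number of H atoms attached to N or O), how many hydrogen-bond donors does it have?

Donors: find every N or O and count the H atoms it carries.
  (no N or O atoms present)
Lipinski HBD = 0.

0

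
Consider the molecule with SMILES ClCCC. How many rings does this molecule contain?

0

In SMILES, each pair of matching ring-closure digits denotes one ring-closing bond; the number of such bonds equals the number of independent rings.
Ring-closure bonds here: 0.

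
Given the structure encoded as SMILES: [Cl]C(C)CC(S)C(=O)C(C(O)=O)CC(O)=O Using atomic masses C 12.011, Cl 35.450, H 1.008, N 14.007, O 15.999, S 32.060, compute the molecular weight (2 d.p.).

268.71 g/mol

First, the molecular formula is C9H13ClO5S (counting implicit H from valence).
  C: 9 × 12.011 = 108.099
  Cl: 1 × 35.450 = 35.450
  H: 13 × 1.008 = 13.104
  O: 5 × 15.999 = 79.995
  S: 1 × 32.060 = 32.060
Sum: 9×12.011 + 1×35.450 + 13×1.008 + 5×15.999 + 1×32.060 = 268.708 → 268.71 g/mol.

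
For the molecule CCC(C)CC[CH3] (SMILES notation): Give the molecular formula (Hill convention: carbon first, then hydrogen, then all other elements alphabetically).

Walk through each heavy atom and fill implicit hydrogens from standard valence (C 4, N 3, O 2, S 2, halogen 1):
  atom 1: C, bond orders sum to 1 (valence 4) → 3 H
  atom 2: C, bond orders sum to 2 (valence 4) → 2 H
  atom 3: C, bond orders sum to 3 (valence 4) → 1 H
  atom 4: C, bond orders sum to 1 (valence 4) → 3 H
  atom 5: C, bond orders sum to 2 (valence 4) → 2 H
  atom 6: C, bond orders sum to 2 (valence 4) → 2 H
  atom 7: C with explicit H count 3
Totals → C:7, H:16.

C7H16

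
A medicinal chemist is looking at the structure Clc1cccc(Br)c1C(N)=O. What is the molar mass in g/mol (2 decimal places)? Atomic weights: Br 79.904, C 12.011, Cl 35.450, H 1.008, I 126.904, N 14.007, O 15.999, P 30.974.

First, the molecular formula is C7H5BrClNO (counting implicit H from valence).
  Br: 1 × 79.904 = 79.904
  C: 7 × 12.011 = 84.077
  Cl: 1 × 35.450 = 35.450
  H: 5 × 1.008 = 5.040
  N: 1 × 14.007 = 14.007
  O: 1 × 15.999 = 15.999
Sum: 1×79.904 + 7×12.011 + 1×35.450 + 5×1.008 + 1×14.007 + 1×15.999 = 234.477 → 234.48 g/mol.

234.48 g/mol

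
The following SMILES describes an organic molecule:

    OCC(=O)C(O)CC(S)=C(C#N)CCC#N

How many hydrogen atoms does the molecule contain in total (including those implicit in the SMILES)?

12

Walk through each heavy atom and fill implicit hydrogens from standard valence (C 4, N 3, O 2, S 2, halogen 1):
  atom 1: O, bond orders sum to 1 (valence 2) → 1 H
  atom 2: C, bond orders sum to 2 (valence 4) → 2 H
  atom 3: C, bond orders sum to 4 (valence 4) → 0 H
  atom 4: O, bond orders sum to 2 (valence 2) → 0 H
  atom 5: C, bond orders sum to 3 (valence 4) → 1 H
  atom 6: O, bond orders sum to 1 (valence 2) → 1 H
  atom 7: C, bond orders sum to 2 (valence 4) → 2 H
  atom 8: C, bond orders sum to 4 (valence 4) → 0 H
  atom 9: S, bond orders sum to 1 (valence 2) → 1 H
  atom 10: C, bond orders sum to 4 (valence 4) → 0 H
  atom 11: C, bond orders sum to 4 (valence 4) → 0 H
  atom 12: N, bond orders sum to 3 (valence 3) → 0 H
  atom 13: C, bond orders sum to 2 (valence 4) → 2 H
  atom 14: C, bond orders sum to 2 (valence 4) → 2 H
  atom 15: C, bond orders sum to 4 (valence 4) → 0 H
  atom 16: N, bond orders sum to 3 (valence 3) → 0 H
Total hydrogens: 12.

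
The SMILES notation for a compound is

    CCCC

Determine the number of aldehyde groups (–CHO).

0

Scan the SMILES for the aldehyde motif — none present.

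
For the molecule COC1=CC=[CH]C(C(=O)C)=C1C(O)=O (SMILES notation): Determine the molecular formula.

C10H10O4

Walk through each heavy atom and fill implicit hydrogens from standard valence (C 4, N 3, O 2, S 2, halogen 1):
  atom 1: C, bond orders sum to 1 (valence 4) → 3 H
  atom 2: O, bond orders sum to 2 (valence 2) → 0 H
  atom 3: C, bond orders sum to 4 (valence 4) → 0 H
  atom 4: C, bond orders sum to 3 (valence 4) → 1 H
  atom 5: C, bond orders sum to 3 (valence 4) → 1 H
  atom 6: C with explicit H count 1
  atom 7: C, bond orders sum to 4 (valence 4) → 0 H
  atom 8: C, bond orders sum to 4 (valence 4) → 0 H
  atom 9: O, bond orders sum to 2 (valence 2) → 0 H
  atom 10: C, bond orders sum to 1 (valence 4) → 3 H
  atom 11: C, bond orders sum to 4 (valence 4) → 0 H
  atom 12: C, bond orders sum to 4 (valence 4) → 0 H
  atom 13: O, bond orders sum to 1 (valence 2) → 1 H
  atom 14: O, bond orders sum to 2 (valence 2) → 0 H
Totals → C:10, H:10, O:4.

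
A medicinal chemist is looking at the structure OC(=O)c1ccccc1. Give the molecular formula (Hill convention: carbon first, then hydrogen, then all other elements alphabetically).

C7H6O2

Walk through each heavy atom and fill implicit hydrogens from standard valence (C 4, N 3, O 2, S 2, halogen 1); for lowercase aromatic atoms, an aromatic c carries 1 H when it has two neighbours and 0 H with three, and aromatic n carries 0 H:
  atom 1: O, bond orders sum to 1 (valence 2) → 1 H
  atom 2: C, bond orders sum to 4 (valence 4) → 0 H
  atom 3: O, bond orders sum to 2 (valence 2) → 0 H
  atom 4: aromatic c, 3 neighbours → 0 H
  atom 5: aromatic c, 2 neighbours → 1 H
  atom 6: aromatic c, 2 neighbours → 1 H
  atom 7: aromatic c, 2 neighbours → 1 H
  atom 8: aromatic c, 2 neighbours → 1 H
  atom 9: aromatic c, 2 neighbours → 1 H
Totals → C:7, H:6, O:2.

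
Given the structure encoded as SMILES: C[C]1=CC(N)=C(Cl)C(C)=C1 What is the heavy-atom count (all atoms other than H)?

10

Every atom symbol written in the SMILES (organic subset) is one heavy atom; implicit H are not written.
Heavy atoms by element → C:8, Cl:1, N:1.
Total: 10.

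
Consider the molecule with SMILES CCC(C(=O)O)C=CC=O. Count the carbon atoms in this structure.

7

Count every carbon token in the SMILES (each C, including those in ring-closure positions and inside branches).
Carbon count: 7.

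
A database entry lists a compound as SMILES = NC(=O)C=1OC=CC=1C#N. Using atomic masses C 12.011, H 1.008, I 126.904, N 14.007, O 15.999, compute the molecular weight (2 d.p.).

First, the molecular formula is C6H4N2O2 (counting implicit H from valence).
  C: 6 × 12.011 = 72.066
  H: 4 × 1.008 = 4.032
  N: 2 × 14.007 = 28.014
  O: 2 × 15.999 = 31.998
Sum: 6×12.011 + 4×1.008 + 2×14.007 + 2×15.999 = 136.110 → 136.11 g/mol.

136.11 g/mol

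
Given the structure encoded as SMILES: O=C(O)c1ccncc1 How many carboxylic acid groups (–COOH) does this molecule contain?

1

The carboxylic acid motif appears at heavy-atom position 2 in the SMILES.
Carboxylic acid count: 1.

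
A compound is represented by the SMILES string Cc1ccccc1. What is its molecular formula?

Walk through each heavy atom and fill implicit hydrogens from standard valence (C 4, N 3, O 2, S 2, halogen 1); for lowercase aromatic atoms, an aromatic c carries 1 H when it has two neighbours and 0 H with three, and aromatic n carries 0 H:
  atom 1: C, bond orders sum to 1 (valence 4) → 3 H
  atom 2: aromatic c, 3 neighbours → 0 H
  atom 3: aromatic c, 2 neighbours → 1 H
  atom 4: aromatic c, 2 neighbours → 1 H
  atom 5: aromatic c, 2 neighbours → 1 H
  atom 6: aromatic c, 2 neighbours → 1 H
  atom 7: aromatic c, 2 neighbours → 1 H
Totals → C:7, H:8.

C7H8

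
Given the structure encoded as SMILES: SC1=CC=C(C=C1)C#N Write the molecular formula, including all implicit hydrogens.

C7H5NS

Walk through each heavy atom and fill implicit hydrogens from standard valence (C 4, N 3, O 2, S 2, halogen 1):
  atom 1: S, bond orders sum to 1 (valence 2) → 1 H
  atom 2: C, bond orders sum to 4 (valence 4) → 0 H
  atom 3: C, bond orders sum to 3 (valence 4) → 1 H
  atom 4: C, bond orders sum to 3 (valence 4) → 1 H
  atom 5: C, bond orders sum to 4 (valence 4) → 0 H
  atom 6: C, bond orders sum to 3 (valence 4) → 1 H
  atom 7: C, bond orders sum to 3 (valence 4) → 1 H
  atom 8: C, bond orders sum to 4 (valence 4) → 0 H
  atom 9: N, bond orders sum to 3 (valence 3) → 0 H
Totals → C:7, H:5, N:1, S:1.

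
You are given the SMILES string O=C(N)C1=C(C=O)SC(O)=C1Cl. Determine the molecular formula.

Walk through each heavy atom and fill implicit hydrogens from standard valence (C 4, N 3, O 2, S 2, halogen 1):
  atom 1: O, bond orders sum to 2 (valence 2) → 0 H
  atom 2: C, bond orders sum to 4 (valence 4) → 0 H
  atom 3: N, bond orders sum to 1 (valence 3) → 2 H
  atom 4: C, bond orders sum to 4 (valence 4) → 0 H
  atom 5: C, bond orders sum to 4 (valence 4) → 0 H
  atom 6: C, bond orders sum to 3 (valence 4) → 1 H
  atom 7: O, bond orders sum to 2 (valence 2) → 0 H
  atom 8: S, bond orders sum to 2 (valence 2) → 0 H
  atom 9: C, bond orders sum to 4 (valence 4) → 0 H
  atom 10: O, bond orders sum to 1 (valence 2) → 1 H
  atom 11: C, bond orders sum to 4 (valence 4) → 0 H
  atom 12: Cl (halogen, monovalent) → 0 H
Totals → C:6, H:4, Cl:1, N:1, O:3, S:1.
In Hill order: C6H4ClNO3S.

C6H4ClNO3S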